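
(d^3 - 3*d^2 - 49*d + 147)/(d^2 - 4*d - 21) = (d^2 + 4*d - 21)/(d + 3)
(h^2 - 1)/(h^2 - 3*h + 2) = (h + 1)/(h - 2)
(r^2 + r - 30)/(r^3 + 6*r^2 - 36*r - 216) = (r - 5)/(r^2 - 36)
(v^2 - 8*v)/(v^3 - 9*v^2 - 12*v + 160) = v/(v^2 - v - 20)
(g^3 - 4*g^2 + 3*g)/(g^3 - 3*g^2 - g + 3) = g/(g + 1)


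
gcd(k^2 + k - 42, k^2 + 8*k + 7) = k + 7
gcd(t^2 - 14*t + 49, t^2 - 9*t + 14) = t - 7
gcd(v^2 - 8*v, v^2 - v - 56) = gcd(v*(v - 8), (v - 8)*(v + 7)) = v - 8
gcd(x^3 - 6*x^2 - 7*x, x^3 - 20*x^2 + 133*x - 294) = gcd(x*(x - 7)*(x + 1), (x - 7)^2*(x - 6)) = x - 7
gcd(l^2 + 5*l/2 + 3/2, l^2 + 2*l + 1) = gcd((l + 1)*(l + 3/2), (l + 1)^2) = l + 1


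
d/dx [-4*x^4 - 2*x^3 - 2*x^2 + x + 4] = -16*x^3 - 6*x^2 - 4*x + 1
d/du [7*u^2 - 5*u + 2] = 14*u - 5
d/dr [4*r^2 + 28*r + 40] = 8*r + 28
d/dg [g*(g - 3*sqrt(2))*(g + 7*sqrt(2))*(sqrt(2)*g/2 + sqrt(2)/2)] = 2*sqrt(2)*g^3 + 3*sqrt(2)*g^2/2 + 12*g^2 - 42*sqrt(2)*g + 8*g - 21*sqrt(2)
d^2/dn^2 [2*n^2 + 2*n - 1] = 4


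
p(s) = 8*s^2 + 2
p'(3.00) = 48.00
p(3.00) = 74.00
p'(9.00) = 144.00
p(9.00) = 650.00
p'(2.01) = 32.16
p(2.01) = 34.32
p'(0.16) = 2.56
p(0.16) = 2.20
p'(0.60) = 9.60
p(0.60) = 4.88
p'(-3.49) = -55.84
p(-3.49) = 99.44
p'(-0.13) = -2.08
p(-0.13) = 2.14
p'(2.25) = 36.00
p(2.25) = 42.50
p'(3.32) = 53.12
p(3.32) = 90.18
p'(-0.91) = -14.56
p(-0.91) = 8.62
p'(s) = 16*s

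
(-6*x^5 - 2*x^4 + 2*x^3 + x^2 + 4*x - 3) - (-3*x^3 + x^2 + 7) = -6*x^5 - 2*x^4 + 5*x^3 + 4*x - 10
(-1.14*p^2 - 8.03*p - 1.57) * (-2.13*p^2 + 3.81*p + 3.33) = 2.4282*p^4 + 12.7605*p^3 - 31.0464*p^2 - 32.7216*p - 5.2281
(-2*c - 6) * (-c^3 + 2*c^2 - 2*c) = 2*c^4 + 2*c^3 - 8*c^2 + 12*c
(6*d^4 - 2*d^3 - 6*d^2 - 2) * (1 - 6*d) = -36*d^5 + 18*d^4 + 34*d^3 - 6*d^2 + 12*d - 2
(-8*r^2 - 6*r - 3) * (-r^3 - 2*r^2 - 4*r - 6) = 8*r^5 + 22*r^4 + 47*r^3 + 78*r^2 + 48*r + 18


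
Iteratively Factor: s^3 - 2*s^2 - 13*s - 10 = (s - 5)*(s^2 + 3*s + 2) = (s - 5)*(s + 1)*(s + 2)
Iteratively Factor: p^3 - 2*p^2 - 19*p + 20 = (p + 4)*(p^2 - 6*p + 5) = (p - 1)*(p + 4)*(p - 5)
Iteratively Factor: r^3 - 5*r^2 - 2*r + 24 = (r - 3)*(r^2 - 2*r - 8) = (r - 3)*(r + 2)*(r - 4)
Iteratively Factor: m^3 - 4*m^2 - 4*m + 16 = (m + 2)*(m^2 - 6*m + 8) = (m - 2)*(m + 2)*(m - 4)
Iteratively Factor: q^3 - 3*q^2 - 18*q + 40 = (q + 4)*(q^2 - 7*q + 10) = (q - 5)*(q + 4)*(q - 2)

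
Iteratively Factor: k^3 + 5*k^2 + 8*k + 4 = (k + 1)*(k^2 + 4*k + 4) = (k + 1)*(k + 2)*(k + 2)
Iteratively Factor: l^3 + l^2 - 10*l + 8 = (l - 2)*(l^2 + 3*l - 4) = (l - 2)*(l - 1)*(l + 4)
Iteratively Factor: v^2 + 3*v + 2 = (v + 1)*(v + 2)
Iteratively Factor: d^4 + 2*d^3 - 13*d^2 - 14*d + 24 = (d + 4)*(d^3 - 2*d^2 - 5*d + 6) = (d - 3)*(d + 4)*(d^2 + d - 2) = (d - 3)*(d + 2)*(d + 4)*(d - 1)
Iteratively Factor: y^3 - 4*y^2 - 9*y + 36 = (y + 3)*(y^2 - 7*y + 12) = (y - 3)*(y + 3)*(y - 4)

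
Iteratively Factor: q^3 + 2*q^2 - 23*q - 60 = (q - 5)*(q^2 + 7*q + 12) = (q - 5)*(q + 4)*(q + 3)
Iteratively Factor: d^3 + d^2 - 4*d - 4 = (d + 2)*(d^2 - d - 2) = (d + 1)*(d + 2)*(d - 2)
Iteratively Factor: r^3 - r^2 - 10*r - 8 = (r + 2)*(r^2 - 3*r - 4) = (r + 1)*(r + 2)*(r - 4)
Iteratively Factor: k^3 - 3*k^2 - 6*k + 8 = (k - 4)*(k^2 + k - 2) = (k - 4)*(k + 2)*(k - 1)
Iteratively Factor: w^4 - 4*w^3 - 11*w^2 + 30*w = (w + 3)*(w^3 - 7*w^2 + 10*w) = (w - 5)*(w + 3)*(w^2 - 2*w) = w*(w - 5)*(w + 3)*(w - 2)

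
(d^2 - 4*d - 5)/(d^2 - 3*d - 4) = (d - 5)/(d - 4)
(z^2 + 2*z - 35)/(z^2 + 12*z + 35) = (z - 5)/(z + 5)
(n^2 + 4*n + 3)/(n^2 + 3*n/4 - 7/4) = 4*(n^2 + 4*n + 3)/(4*n^2 + 3*n - 7)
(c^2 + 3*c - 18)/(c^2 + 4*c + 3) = (c^2 + 3*c - 18)/(c^2 + 4*c + 3)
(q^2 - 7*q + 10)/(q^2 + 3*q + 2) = (q^2 - 7*q + 10)/(q^2 + 3*q + 2)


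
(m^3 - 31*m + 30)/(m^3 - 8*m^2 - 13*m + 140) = (m^2 + 5*m - 6)/(m^2 - 3*m - 28)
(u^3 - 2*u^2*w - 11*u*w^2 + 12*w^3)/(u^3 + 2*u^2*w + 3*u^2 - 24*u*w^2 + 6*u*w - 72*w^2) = (u^2 + 2*u*w - 3*w^2)/(u^2 + 6*u*w + 3*u + 18*w)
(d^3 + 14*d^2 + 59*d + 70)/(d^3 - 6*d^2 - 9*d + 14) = (d^2 + 12*d + 35)/(d^2 - 8*d + 7)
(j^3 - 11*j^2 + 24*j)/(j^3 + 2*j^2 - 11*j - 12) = j*(j - 8)/(j^2 + 5*j + 4)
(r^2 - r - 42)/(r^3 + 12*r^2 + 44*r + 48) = (r - 7)/(r^2 + 6*r + 8)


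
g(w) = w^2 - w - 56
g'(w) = 2*w - 1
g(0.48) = -56.25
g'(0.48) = -0.04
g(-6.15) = -12.03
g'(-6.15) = -13.30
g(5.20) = -34.16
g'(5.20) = 9.40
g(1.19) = -55.77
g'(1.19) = 1.38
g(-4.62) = -30.04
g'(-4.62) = -10.24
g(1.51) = -55.23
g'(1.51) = 2.02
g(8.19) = 2.89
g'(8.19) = 15.38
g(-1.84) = -50.77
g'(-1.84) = -4.68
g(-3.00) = -44.00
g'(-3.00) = -7.00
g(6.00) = -26.00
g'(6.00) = 11.00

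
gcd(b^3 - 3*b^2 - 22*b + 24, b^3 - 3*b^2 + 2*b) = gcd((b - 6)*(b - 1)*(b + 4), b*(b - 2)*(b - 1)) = b - 1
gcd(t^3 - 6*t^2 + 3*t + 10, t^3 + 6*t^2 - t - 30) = t - 2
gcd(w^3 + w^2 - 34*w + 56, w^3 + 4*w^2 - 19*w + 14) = w^2 + 5*w - 14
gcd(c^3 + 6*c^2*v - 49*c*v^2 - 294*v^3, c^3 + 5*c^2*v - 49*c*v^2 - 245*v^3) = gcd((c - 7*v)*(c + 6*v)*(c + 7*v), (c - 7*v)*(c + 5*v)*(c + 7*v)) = -c^2 + 49*v^2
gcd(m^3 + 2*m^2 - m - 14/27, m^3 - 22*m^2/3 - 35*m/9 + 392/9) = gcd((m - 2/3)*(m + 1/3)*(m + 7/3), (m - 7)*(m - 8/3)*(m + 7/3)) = m + 7/3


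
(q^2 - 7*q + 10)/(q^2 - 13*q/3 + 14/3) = 3*(q - 5)/(3*q - 7)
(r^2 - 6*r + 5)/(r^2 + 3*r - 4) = (r - 5)/(r + 4)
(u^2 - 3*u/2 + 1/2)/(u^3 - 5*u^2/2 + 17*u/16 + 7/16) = 8*(2*u - 1)/(16*u^2 - 24*u - 7)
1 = 1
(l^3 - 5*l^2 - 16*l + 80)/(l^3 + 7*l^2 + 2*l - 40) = (l^2 - 9*l + 20)/(l^2 + 3*l - 10)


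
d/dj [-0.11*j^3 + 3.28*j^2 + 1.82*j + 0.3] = -0.33*j^2 + 6.56*j + 1.82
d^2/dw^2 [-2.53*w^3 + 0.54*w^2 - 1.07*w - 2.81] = 1.08 - 15.18*w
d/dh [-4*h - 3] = -4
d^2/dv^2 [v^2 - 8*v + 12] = 2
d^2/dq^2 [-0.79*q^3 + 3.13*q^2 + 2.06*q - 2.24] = 6.26 - 4.74*q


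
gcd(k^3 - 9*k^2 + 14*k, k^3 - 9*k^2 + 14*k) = k^3 - 9*k^2 + 14*k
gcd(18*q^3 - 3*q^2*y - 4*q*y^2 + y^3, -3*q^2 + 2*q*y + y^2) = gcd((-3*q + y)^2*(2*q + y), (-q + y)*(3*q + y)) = 1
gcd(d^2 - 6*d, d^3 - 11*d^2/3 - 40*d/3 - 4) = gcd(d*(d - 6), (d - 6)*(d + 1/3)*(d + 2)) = d - 6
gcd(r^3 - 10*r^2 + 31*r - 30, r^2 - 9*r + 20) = r - 5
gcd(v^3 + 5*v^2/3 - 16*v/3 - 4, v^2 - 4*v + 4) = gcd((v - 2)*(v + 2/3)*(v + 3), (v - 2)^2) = v - 2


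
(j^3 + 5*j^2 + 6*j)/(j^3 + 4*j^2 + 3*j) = (j + 2)/(j + 1)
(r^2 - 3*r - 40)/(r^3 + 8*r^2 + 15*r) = (r - 8)/(r*(r + 3))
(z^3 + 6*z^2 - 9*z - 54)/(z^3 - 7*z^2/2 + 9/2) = 2*(z^2 + 9*z + 18)/(2*z^2 - z - 3)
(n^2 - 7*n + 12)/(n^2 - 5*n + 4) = (n - 3)/(n - 1)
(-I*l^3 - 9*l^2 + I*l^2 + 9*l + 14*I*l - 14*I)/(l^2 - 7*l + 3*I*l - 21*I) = (-I*l^3 + l^2*(-9 + I) + l*(9 + 14*I) - 14*I)/(l^2 + l*(-7 + 3*I) - 21*I)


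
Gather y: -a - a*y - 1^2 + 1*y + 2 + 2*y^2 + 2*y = -a + 2*y^2 + y*(3 - a) + 1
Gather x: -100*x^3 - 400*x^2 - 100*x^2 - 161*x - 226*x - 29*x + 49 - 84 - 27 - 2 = -100*x^3 - 500*x^2 - 416*x - 64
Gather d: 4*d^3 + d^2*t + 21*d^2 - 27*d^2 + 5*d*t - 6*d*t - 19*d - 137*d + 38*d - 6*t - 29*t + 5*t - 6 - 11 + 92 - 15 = 4*d^3 + d^2*(t - 6) + d*(-t - 118) - 30*t + 60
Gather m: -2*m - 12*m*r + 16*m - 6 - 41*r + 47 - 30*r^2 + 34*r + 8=m*(14 - 12*r) - 30*r^2 - 7*r + 49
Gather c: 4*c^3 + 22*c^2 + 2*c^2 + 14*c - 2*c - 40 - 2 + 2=4*c^3 + 24*c^2 + 12*c - 40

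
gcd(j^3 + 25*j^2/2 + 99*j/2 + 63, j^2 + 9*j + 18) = j^2 + 9*j + 18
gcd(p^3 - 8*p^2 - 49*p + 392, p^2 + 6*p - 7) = p + 7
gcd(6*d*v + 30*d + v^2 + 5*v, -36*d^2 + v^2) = 6*d + v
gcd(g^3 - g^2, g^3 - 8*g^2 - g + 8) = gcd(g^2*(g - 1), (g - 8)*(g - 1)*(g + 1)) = g - 1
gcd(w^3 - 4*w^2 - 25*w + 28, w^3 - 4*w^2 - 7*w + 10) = w - 1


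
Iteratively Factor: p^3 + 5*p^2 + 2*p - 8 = (p - 1)*(p^2 + 6*p + 8) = (p - 1)*(p + 4)*(p + 2)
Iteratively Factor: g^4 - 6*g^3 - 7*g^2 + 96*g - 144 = (g - 3)*(g^3 - 3*g^2 - 16*g + 48) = (g - 4)*(g - 3)*(g^2 + g - 12) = (g - 4)*(g - 3)*(g + 4)*(g - 3)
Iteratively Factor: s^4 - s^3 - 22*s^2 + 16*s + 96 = (s - 4)*(s^3 + 3*s^2 - 10*s - 24) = (s - 4)*(s + 4)*(s^2 - s - 6) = (s - 4)*(s - 3)*(s + 4)*(s + 2)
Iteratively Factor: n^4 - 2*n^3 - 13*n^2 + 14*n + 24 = (n + 1)*(n^3 - 3*n^2 - 10*n + 24) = (n + 1)*(n + 3)*(n^2 - 6*n + 8) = (n - 4)*(n + 1)*(n + 3)*(n - 2)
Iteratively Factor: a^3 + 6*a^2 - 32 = (a + 4)*(a^2 + 2*a - 8) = (a + 4)^2*(a - 2)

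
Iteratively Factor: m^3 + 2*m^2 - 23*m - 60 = (m - 5)*(m^2 + 7*m + 12) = (m - 5)*(m + 4)*(m + 3)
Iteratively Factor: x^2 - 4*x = (x - 4)*(x)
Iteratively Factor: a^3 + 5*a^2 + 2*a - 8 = (a + 2)*(a^2 + 3*a - 4) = (a + 2)*(a + 4)*(a - 1)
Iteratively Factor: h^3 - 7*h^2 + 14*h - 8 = (h - 2)*(h^2 - 5*h + 4) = (h - 4)*(h - 2)*(h - 1)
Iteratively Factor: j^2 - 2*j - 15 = (j + 3)*(j - 5)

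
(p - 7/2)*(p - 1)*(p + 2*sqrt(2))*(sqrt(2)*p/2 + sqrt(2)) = sqrt(2)*p^4/2 - 5*sqrt(2)*p^3/4 + 2*p^3 - 5*p^2 - 11*sqrt(2)*p^2/4 - 11*p + 7*sqrt(2)*p/2 + 14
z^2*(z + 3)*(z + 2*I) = z^4 + 3*z^3 + 2*I*z^3 + 6*I*z^2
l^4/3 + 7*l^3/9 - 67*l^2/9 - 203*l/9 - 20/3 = (l/3 + 1)*(l - 5)*(l + 1/3)*(l + 4)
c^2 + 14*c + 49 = (c + 7)^2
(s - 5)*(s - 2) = s^2 - 7*s + 10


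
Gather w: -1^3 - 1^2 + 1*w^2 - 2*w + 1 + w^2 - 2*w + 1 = 2*w^2 - 4*w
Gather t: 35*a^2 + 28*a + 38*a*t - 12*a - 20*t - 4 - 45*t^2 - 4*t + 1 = 35*a^2 + 16*a - 45*t^2 + t*(38*a - 24) - 3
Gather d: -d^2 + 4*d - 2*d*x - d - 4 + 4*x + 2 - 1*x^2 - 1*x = -d^2 + d*(3 - 2*x) - x^2 + 3*x - 2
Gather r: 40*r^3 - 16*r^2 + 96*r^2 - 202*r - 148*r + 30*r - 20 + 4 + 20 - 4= 40*r^3 + 80*r^2 - 320*r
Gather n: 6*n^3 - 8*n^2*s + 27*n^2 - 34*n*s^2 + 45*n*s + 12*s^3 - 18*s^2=6*n^3 + n^2*(27 - 8*s) + n*(-34*s^2 + 45*s) + 12*s^3 - 18*s^2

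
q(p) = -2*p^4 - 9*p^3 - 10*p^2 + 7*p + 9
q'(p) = -8*p^3 - 27*p^2 - 20*p + 7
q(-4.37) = -190.86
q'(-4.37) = 246.41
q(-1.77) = -4.44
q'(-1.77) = 2.17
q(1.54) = -48.06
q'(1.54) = -117.05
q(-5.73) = -822.24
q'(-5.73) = 740.17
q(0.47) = 9.05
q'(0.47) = -9.19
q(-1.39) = -3.35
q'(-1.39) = 4.12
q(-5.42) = -615.67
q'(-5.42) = 596.00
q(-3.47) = -49.63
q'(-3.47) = 85.55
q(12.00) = -58371.00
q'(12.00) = -17945.00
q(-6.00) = -1041.00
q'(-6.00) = 883.00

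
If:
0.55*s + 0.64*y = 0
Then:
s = -1.16363636363636*y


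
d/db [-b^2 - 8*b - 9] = -2*b - 8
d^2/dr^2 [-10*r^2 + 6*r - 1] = -20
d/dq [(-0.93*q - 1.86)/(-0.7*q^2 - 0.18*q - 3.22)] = (-0.651*q^2 - 2.604*q + 2.6598)/(0.49*q^4 + 0.252*q^3 + 4.5404*q^2 + 1.1592*q + 10.3684)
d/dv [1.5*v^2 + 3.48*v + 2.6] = 3.0*v + 3.48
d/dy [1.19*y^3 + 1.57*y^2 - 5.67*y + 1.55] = 3.57*y^2 + 3.14*y - 5.67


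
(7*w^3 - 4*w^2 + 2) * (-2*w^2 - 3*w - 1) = -14*w^5 - 13*w^4 + 5*w^3 - 6*w - 2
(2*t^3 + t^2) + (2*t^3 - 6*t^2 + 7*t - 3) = 4*t^3 - 5*t^2 + 7*t - 3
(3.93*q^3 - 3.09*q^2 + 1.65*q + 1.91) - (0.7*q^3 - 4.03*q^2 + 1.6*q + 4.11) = 3.23*q^3 + 0.94*q^2 + 0.0499999999999998*q - 2.2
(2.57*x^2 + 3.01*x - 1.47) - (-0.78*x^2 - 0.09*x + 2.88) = 3.35*x^2 + 3.1*x - 4.35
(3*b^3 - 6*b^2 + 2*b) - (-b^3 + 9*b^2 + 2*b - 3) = 4*b^3 - 15*b^2 + 3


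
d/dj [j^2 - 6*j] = 2*j - 6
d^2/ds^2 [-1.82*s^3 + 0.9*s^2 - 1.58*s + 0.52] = 1.8 - 10.92*s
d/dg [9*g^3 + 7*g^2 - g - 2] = 27*g^2 + 14*g - 1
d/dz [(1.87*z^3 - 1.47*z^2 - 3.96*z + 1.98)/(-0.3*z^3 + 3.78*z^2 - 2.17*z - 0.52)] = (-2.22044604925031e-16*z^5 + 6.6276*z^4 - 10.4918*z^3 + 17.0235*z^2 - 13.44*z + 6.3558)/(0.09*z^6 - 2.268*z^5 + 15.5904*z^4 - 16.0932*z^3 + 0.7777*z^2 + 2.2568*z + 0.2704)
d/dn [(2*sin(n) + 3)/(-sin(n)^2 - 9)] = 2*(sin(n)^2 + 3*sin(n) - 9)*cos(n)/(sin(n)^2 + 9)^2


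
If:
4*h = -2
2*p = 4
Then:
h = -1/2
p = 2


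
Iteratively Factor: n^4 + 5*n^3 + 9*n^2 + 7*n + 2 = (n + 1)*(n^3 + 4*n^2 + 5*n + 2) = (n + 1)^2*(n^2 + 3*n + 2) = (n + 1)^3*(n + 2)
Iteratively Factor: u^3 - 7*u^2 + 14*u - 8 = (u - 1)*(u^2 - 6*u + 8) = (u - 4)*(u - 1)*(u - 2)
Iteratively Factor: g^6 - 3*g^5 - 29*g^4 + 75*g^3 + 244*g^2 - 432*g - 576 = (g + 1)*(g^5 - 4*g^4 - 25*g^3 + 100*g^2 + 144*g - 576) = (g - 4)*(g + 1)*(g^4 - 25*g^2 + 144) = (g - 4)*(g + 1)*(g + 3)*(g^3 - 3*g^2 - 16*g + 48) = (g - 4)*(g + 1)*(g + 3)*(g + 4)*(g^2 - 7*g + 12) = (g - 4)^2*(g + 1)*(g + 3)*(g + 4)*(g - 3)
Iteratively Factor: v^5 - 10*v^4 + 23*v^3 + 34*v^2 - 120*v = (v + 2)*(v^4 - 12*v^3 + 47*v^2 - 60*v) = (v - 3)*(v + 2)*(v^3 - 9*v^2 + 20*v) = (v - 4)*(v - 3)*(v + 2)*(v^2 - 5*v) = v*(v - 4)*(v - 3)*(v + 2)*(v - 5)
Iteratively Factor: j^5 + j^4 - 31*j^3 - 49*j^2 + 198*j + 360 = (j + 4)*(j^4 - 3*j^3 - 19*j^2 + 27*j + 90) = (j + 3)*(j + 4)*(j^3 - 6*j^2 - j + 30) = (j - 5)*(j + 3)*(j + 4)*(j^2 - j - 6) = (j - 5)*(j + 2)*(j + 3)*(j + 4)*(j - 3)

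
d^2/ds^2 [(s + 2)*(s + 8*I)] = 2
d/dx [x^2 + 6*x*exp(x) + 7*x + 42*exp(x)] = 6*x*exp(x) + 2*x + 48*exp(x) + 7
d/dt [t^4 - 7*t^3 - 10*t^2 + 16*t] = 4*t^3 - 21*t^2 - 20*t + 16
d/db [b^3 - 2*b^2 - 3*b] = 3*b^2 - 4*b - 3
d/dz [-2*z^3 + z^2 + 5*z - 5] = -6*z^2 + 2*z + 5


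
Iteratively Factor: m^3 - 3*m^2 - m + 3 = (m - 3)*(m^2 - 1) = (m - 3)*(m + 1)*(m - 1)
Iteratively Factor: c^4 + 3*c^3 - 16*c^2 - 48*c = (c)*(c^3 + 3*c^2 - 16*c - 48) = c*(c - 4)*(c^2 + 7*c + 12) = c*(c - 4)*(c + 4)*(c + 3)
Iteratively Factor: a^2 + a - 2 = (a - 1)*(a + 2)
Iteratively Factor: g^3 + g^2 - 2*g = (g + 2)*(g^2 - g) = (g - 1)*(g + 2)*(g)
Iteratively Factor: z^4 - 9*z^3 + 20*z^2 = (z)*(z^3 - 9*z^2 + 20*z) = z^2*(z^2 - 9*z + 20) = z^2*(z - 5)*(z - 4)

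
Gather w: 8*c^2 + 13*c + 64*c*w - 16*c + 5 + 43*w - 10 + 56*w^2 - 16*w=8*c^2 - 3*c + 56*w^2 + w*(64*c + 27) - 5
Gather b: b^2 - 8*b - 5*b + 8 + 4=b^2 - 13*b + 12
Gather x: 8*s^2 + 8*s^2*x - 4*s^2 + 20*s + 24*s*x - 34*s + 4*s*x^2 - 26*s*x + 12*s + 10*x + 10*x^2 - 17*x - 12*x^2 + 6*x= 4*s^2 - 2*s + x^2*(4*s - 2) + x*(8*s^2 - 2*s - 1)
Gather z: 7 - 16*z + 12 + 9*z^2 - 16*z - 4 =9*z^2 - 32*z + 15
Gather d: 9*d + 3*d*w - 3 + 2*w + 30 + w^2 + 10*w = d*(3*w + 9) + w^2 + 12*w + 27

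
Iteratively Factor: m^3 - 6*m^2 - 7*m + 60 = (m - 4)*(m^2 - 2*m - 15) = (m - 4)*(m + 3)*(m - 5)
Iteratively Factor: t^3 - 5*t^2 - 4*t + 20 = (t + 2)*(t^2 - 7*t + 10) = (t - 5)*(t + 2)*(t - 2)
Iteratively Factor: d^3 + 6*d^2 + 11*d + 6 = (d + 3)*(d^2 + 3*d + 2) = (d + 1)*(d + 3)*(d + 2)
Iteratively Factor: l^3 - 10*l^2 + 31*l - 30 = (l - 3)*(l^2 - 7*l + 10) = (l - 3)*(l - 2)*(l - 5)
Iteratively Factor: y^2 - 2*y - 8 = (y + 2)*(y - 4)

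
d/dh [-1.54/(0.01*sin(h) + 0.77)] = 0.0154*cos(h)/(0.01*sin(h) + 0.77)^2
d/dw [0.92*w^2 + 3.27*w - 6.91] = 1.84*w + 3.27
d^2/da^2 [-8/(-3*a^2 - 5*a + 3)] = 16*(-9*a^2 - 15*a + (6*a + 5)^2 + 9)/(3*a^2 + 5*a - 3)^3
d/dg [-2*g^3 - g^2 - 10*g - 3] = -6*g^2 - 2*g - 10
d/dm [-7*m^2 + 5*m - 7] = 5 - 14*m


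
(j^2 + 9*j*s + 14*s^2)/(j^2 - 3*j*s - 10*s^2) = (-j - 7*s)/(-j + 5*s)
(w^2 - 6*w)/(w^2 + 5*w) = (w - 6)/(w + 5)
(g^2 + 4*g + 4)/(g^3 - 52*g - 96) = (g + 2)/(g^2 - 2*g - 48)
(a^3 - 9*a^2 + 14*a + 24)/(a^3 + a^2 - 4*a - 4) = (a^2 - 10*a + 24)/(a^2 - 4)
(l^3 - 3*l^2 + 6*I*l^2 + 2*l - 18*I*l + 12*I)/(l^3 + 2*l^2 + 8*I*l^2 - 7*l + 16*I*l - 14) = (l^3 + l^2*(-3 + 6*I) + l*(2 - 18*I) + 12*I)/(l^3 + l^2*(2 + 8*I) + l*(-7 + 16*I) - 14)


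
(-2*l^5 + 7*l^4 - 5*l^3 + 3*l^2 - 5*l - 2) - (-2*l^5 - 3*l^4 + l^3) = 10*l^4 - 6*l^3 + 3*l^2 - 5*l - 2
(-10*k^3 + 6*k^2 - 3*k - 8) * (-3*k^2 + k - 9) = 30*k^5 - 28*k^4 + 105*k^3 - 33*k^2 + 19*k + 72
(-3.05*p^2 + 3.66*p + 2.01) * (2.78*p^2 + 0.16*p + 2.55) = -8.479*p^4 + 9.6868*p^3 - 1.6041*p^2 + 9.6546*p + 5.1255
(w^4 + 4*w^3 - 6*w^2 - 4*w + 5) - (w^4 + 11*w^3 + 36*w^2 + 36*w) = -7*w^3 - 42*w^2 - 40*w + 5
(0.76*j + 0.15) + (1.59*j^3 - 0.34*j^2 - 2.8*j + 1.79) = 1.59*j^3 - 0.34*j^2 - 2.04*j + 1.94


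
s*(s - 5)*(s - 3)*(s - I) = s^4 - 8*s^3 - I*s^3 + 15*s^2 + 8*I*s^2 - 15*I*s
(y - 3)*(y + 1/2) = y^2 - 5*y/2 - 3/2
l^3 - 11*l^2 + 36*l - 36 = (l - 6)*(l - 3)*(l - 2)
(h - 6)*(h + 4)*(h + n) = h^3 + h^2*n - 2*h^2 - 2*h*n - 24*h - 24*n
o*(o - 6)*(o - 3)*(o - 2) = o^4 - 11*o^3 + 36*o^2 - 36*o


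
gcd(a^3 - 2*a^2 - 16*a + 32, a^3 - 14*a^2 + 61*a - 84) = a - 4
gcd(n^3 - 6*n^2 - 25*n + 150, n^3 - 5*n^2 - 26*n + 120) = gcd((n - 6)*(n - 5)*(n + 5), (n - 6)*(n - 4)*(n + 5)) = n^2 - n - 30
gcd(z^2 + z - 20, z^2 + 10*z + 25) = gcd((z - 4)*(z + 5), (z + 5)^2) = z + 5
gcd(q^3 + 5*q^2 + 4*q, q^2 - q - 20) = q + 4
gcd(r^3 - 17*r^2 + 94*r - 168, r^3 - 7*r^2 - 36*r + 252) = r^2 - 13*r + 42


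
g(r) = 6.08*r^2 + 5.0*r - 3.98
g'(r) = 12.16*r + 5.0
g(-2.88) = 32.05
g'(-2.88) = -30.02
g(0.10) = -3.42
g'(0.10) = 6.22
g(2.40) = 43.04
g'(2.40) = 34.18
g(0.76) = 3.33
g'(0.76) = 14.24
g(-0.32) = -4.96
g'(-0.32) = 1.11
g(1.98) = 29.76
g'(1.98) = 29.08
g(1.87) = 26.63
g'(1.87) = 27.74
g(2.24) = 37.73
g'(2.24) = 32.24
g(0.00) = -3.98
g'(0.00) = 5.00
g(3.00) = 65.74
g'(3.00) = 41.48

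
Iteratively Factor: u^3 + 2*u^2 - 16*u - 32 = (u - 4)*(u^2 + 6*u + 8) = (u - 4)*(u + 4)*(u + 2)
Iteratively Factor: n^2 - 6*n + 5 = (n - 5)*(n - 1)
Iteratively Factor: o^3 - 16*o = (o)*(o^2 - 16) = o*(o + 4)*(o - 4)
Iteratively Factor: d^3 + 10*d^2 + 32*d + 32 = (d + 2)*(d^2 + 8*d + 16) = (d + 2)*(d + 4)*(d + 4)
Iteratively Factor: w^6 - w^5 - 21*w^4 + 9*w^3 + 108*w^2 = (w - 4)*(w^5 + 3*w^4 - 9*w^3 - 27*w^2) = w*(w - 4)*(w^4 + 3*w^3 - 9*w^2 - 27*w) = w*(w - 4)*(w - 3)*(w^3 + 6*w^2 + 9*w) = w*(w - 4)*(w - 3)*(w + 3)*(w^2 + 3*w) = w*(w - 4)*(w - 3)*(w + 3)^2*(w)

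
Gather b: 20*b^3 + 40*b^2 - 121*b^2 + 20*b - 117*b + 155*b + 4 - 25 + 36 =20*b^3 - 81*b^2 + 58*b + 15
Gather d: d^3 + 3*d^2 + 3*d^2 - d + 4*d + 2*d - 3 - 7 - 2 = d^3 + 6*d^2 + 5*d - 12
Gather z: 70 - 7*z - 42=28 - 7*z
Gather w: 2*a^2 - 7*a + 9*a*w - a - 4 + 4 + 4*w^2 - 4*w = 2*a^2 - 8*a + 4*w^2 + w*(9*a - 4)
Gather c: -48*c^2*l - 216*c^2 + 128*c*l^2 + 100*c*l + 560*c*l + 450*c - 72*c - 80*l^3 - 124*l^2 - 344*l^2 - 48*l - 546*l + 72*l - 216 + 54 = c^2*(-48*l - 216) + c*(128*l^2 + 660*l + 378) - 80*l^3 - 468*l^2 - 522*l - 162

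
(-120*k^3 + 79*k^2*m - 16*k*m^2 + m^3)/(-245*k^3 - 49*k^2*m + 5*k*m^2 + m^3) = (120*k^3 - 79*k^2*m + 16*k*m^2 - m^3)/(245*k^3 + 49*k^2*m - 5*k*m^2 - m^3)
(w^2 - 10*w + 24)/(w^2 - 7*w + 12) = (w - 6)/(w - 3)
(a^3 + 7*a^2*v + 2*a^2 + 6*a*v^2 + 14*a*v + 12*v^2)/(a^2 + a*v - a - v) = (a^2 + 6*a*v + 2*a + 12*v)/(a - 1)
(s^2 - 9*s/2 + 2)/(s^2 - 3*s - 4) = (s - 1/2)/(s + 1)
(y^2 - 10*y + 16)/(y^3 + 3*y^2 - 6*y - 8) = (y - 8)/(y^2 + 5*y + 4)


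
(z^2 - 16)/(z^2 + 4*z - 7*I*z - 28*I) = (z - 4)/(z - 7*I)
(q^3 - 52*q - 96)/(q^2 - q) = (q^3 - 52*q - 96)/(q*(q - 1))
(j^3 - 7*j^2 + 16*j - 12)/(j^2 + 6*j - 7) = (j^3 - 7*j^2 + 16*j - 12)/(j^2 + 6*j - 7)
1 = 1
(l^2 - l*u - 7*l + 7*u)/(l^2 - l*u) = (l - 7)/l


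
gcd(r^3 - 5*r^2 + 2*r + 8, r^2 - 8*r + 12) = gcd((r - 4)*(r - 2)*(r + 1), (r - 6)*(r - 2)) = r - 2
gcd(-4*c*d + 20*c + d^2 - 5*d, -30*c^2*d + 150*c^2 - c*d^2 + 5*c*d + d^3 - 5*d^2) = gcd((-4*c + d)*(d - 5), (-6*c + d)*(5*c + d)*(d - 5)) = d - 5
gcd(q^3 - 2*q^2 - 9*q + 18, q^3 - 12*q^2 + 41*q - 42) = q^2 - 5*q + 6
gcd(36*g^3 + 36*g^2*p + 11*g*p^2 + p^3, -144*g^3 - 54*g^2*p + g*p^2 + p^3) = 18*g^2 + 9*g*p + p^2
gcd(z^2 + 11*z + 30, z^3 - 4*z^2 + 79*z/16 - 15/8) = 1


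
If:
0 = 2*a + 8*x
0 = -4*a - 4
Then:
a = -1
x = 1/4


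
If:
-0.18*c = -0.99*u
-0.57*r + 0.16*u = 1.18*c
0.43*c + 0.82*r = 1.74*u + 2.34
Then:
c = -1.52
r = 3.06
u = -0.28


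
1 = 1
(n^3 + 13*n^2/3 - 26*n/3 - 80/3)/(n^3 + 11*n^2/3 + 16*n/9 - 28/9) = 3*(3*n^2 + 7*n - 40)/(9*n^2 + 15*n - 14)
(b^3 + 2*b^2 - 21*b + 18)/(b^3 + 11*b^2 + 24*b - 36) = (b - 3)/(b + 6)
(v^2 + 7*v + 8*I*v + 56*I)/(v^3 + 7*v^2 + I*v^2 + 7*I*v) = (v + 8*I)/(v*(v + I))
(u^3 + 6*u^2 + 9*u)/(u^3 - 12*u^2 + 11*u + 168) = u*(u + 3)/(u^2 - 15*u + 56)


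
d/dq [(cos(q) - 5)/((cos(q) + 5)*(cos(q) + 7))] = (cos(q)^2 - 10*cos(q) - 95)*sin(q)/((cos(q) + 5)^2*(cos(q) + 7)^2)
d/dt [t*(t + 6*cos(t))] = -6*t*sin(t) + 2*t + 6*cos(t)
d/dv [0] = 0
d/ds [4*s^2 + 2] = 8*s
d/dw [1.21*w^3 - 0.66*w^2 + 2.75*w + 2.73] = 3.63*w^2 - 1.32*w + 2.75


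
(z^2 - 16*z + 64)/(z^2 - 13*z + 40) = (z - 8)/(z - 5)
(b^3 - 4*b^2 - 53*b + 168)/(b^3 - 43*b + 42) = (b^2 - 11*b + 24)/(b^2 - 7*b + 6)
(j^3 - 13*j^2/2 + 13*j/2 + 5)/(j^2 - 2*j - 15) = (j^2 - 3*j/2 - 1)/(j + 3)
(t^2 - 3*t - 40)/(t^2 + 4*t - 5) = (t - 8)/(t - 1)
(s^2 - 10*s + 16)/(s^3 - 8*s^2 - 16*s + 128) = (s - 2)/(s^2 - 16)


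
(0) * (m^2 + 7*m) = 0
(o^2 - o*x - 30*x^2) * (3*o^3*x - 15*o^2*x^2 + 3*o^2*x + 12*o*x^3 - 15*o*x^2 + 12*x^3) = 3*o^5*x - 18*o^4*x^2 + 3*o^4*x - 63*o^3*x^3 - 18*o^3*x^2 + 438*o^2*x^4 - 63*o^2*x^3 - 360*o*x^5 + 438*o*x^4 - 360*x^5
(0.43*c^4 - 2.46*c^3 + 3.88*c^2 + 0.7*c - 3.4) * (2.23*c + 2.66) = 0.9589*c^5 - 4.342*c^4 + 2.1088*c^3 + 11.8818*c^2 - 5.72*c - 9.044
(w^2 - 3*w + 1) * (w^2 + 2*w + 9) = w^4 - w^3 + 4*w^2 - 25*w + 9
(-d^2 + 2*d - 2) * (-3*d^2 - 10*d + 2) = 3*d^4 + 4*d^3 - 16*d^2 + 24*d - 4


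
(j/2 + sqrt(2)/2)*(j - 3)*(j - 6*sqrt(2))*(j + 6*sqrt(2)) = j^4/2 - 3*j^3/2 + sqrt(2)*j^3/2 - 36*j^2 - 3*sqrt(2)*j^2/2 - 36*sqrt(2)*j + 108*j + 108*sqrt(2)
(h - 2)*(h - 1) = h^2 - 3*h + 2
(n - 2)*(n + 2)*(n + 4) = n^3 + 4*n^2 - 4*n - 16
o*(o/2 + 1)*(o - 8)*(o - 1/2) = o^4/2 - 13*o^3/4 - 13*o^2/2 + 4*o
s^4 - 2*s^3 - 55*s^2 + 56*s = s*(s - 8)*(s - 1)*(s + 7)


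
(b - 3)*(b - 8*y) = b^2 - 8*b*y - 3*b + 24*y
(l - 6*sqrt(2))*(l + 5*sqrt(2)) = l^2 - sqrt(2)*l - 60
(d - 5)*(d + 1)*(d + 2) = d^3 - 2*d^2 - 13*d - 10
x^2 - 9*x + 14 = (x - 7)*(x - 2)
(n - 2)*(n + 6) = n^2 + 4*n - 12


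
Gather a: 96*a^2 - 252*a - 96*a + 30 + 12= 96*a^2 - 348*a + 42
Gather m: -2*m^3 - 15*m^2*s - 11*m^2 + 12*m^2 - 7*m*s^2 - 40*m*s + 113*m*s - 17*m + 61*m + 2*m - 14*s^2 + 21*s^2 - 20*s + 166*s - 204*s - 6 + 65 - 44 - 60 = -2*m^3 + m^2*(1 - 15*s) + m*(-7*s^2 + 73*s + 46) + 7*s^2 - 58*s - 45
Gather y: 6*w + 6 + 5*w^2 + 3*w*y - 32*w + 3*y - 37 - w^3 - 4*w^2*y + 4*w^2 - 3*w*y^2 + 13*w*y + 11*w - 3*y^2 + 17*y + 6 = -w^3 + 9*w^2 - 15*w + y^2*(-3*w - 3) + y*(-4*w^2 + 16*w + 20) - 25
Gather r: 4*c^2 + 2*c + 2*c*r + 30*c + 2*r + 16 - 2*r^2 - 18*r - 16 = 4*c^2 + 32*c - 2*r^2 + r*(2*c - 16)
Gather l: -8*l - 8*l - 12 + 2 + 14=4 - 16*l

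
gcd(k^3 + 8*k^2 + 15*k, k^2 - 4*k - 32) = 1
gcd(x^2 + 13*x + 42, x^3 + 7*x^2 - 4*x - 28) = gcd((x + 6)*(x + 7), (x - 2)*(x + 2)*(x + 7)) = x + 7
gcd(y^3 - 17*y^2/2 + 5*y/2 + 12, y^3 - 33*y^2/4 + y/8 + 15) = y^2 - 19*y/2 + 12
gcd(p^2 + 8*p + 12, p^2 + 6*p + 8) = p + 2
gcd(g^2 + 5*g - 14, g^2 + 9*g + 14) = g + 7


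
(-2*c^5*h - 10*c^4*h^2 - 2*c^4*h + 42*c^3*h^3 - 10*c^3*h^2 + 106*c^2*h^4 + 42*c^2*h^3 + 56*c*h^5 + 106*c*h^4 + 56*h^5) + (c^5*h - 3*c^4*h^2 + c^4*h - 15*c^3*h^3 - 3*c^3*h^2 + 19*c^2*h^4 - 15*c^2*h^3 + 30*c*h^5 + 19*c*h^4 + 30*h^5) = -c^5*h - 13*c^4*h^2 - c^4*h + 27*c^3*h^3 - 13*c^3*h^2 + 125*c^2*h^4 + 27*c^2*h^3 + 86*c*h^5 + 125*c*h^4 + 86*h^5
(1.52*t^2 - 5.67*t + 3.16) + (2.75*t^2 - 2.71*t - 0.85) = 4.27*t^2 - 8.38*t + 2.31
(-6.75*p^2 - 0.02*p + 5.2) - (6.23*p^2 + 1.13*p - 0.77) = -12.98*p^2 - 1.15*p + 5.97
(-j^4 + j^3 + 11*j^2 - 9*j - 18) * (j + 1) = -j^5 + 12*j^3 + 2*j^2 - 27*j - 18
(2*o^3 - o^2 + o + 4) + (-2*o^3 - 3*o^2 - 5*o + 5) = -4*o^2 - 4*o + 9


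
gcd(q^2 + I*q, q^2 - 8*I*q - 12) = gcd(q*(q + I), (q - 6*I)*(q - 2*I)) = 1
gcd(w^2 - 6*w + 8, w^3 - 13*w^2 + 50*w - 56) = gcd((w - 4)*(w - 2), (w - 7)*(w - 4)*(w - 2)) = w^2 - 6*w + 8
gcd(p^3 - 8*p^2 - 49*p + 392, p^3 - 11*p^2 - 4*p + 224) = p^2 - 15*p + 56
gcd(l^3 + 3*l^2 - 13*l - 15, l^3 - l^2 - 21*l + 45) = l^2 + 2*l - 15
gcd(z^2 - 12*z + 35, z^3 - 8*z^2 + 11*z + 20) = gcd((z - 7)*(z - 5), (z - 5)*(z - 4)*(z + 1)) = z - 5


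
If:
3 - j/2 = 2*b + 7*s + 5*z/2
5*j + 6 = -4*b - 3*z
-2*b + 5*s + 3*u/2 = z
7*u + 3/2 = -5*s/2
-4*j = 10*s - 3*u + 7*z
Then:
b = 643/1868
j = -798/467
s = 439/1401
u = -457/1401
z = 545/1401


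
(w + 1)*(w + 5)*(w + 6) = w^3 + 12*w^2 + 41*w + 30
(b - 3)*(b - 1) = b^2 - 4*b + 3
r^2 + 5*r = r*(r + 5)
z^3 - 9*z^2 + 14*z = z*(z - 7)*(z - 2)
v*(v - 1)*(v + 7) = v^3 + 6*v^2 - 7*v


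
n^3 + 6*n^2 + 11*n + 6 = (n + 1)*(n + 2)*(n + 3)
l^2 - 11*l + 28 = (l - 7)*(l - 4)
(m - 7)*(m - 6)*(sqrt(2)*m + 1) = sqrt(2)*m^3 - 13*sqrt(2)*m^2 + m^2 - 13*m + 42*sqrt(2)*m + 42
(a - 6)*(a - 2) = a^2 - 8*a + 12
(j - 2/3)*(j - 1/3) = j^2 - j + 2/9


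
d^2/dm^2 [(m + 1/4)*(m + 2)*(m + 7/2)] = 6*m + 23/2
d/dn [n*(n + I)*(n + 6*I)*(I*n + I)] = 4*I*n^3 + n^2*(-21 + 3*I) + n*(-14 - 12*I) - 6*I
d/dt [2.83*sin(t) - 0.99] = 2.83*cos(t)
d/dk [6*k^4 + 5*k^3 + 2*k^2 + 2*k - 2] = 24*k^3 + 15*k^2 + 4*k + 2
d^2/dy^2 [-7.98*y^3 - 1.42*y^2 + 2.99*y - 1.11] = -47.88*y - 2.84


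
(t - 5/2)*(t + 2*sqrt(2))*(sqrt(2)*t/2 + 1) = sqrt(2)*t^3/2 - 5*sqrt(2)*t^2/4 + 3*t^2 - 15*t/2 + 2*sqrt(2)*t - 5*sqrt(2)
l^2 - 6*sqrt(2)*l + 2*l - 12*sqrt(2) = (l + 2)*(l - 6*sqrt(2))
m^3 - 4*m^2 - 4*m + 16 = (m - 4)*(m - 2)*(m + 2)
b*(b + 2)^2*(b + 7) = b^4 + 11*b^3 + 32*b^2 + 28*b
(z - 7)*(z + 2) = z^2 - 5*z - 14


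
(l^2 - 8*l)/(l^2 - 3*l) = (l - 8)/(l - 3)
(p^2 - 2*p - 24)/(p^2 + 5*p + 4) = (p - 6)/(p + 1)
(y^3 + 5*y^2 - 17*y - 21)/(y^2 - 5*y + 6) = (y^2 + 8*y + 7)/(y - 2)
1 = 1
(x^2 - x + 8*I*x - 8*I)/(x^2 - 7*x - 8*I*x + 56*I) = (x^2 - x + 8*I*x - 8*I)/(x^2 - 7*x - 8*I*x + 56*I)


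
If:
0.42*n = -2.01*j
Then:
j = -0.208955223880597*n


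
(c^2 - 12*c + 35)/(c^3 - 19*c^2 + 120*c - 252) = (c - 5)/(c^2 - 12*c + 36)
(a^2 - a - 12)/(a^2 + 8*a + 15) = (a - 4)/(a + 5)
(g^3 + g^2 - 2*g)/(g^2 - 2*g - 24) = g*(-g^2 - g + 2)/(-g^2 + 2*g + 24)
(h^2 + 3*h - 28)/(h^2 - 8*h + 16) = (h + 7)/(h - 4)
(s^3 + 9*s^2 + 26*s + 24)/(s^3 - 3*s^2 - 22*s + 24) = (s^2 + 5*s + 6)/(s^2 - 7*s + 6)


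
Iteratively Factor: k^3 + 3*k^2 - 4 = (k - 1)*(k^2 + 4*k + 4) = (k - 1)*(k + 2)*(k + 2)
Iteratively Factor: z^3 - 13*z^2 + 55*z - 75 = (z - 5)*(z^2 - 8*z + 15) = (z - 5)*(z - 3)*(z - 5)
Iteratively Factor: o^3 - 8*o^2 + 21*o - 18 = (o - 3)*(o^2 - 5*o + 6) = (o - 3)^2*(o - 2)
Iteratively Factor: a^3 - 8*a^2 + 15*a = (a)*(a^2 - 8*a + 15) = a*(a - 5)*(a - 3)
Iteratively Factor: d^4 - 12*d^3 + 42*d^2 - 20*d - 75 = (d - 5)*(d^3 - 7*d^2 + 7*d + 15) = (d - 5)*(d + 1)*(d^2 - 8*d + 15) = (d - 5)*(d - 3)*(d + 1)*(d - 5)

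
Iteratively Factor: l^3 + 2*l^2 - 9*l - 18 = (l + 2)*(l^2 - 9) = (l - 3)*(l + 2)*(l + 3)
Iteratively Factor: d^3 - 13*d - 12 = (d + 1)*(d^2 - d - 12) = (d + 1)*(d + 3)*(d - 4)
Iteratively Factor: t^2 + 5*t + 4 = (t + 1)*(t + 4)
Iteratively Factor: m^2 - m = (m - 1)*(m)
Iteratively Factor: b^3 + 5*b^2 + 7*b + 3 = (b + 3)*(b^2 + 2*b + 1) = (b + 1)*(b + 3)*(b + 1)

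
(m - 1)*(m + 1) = m^2 - 1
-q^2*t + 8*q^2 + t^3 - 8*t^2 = (-q + t)*(q + t)*(t - 8)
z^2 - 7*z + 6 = (z - 6)*(z - 1)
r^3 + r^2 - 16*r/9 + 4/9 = (r - 2/3)*(r - 1/3)*(r + 2)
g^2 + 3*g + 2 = (g + 1)*(g + 2)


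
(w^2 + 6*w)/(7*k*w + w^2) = (w + 6)/(7*k + w)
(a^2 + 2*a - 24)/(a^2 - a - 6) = (-a^2 - 2*a + 24)/(-a^2 + a + 6)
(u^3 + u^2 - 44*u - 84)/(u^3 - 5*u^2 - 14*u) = (u + 6)/u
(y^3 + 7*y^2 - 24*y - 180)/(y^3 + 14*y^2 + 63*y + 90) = (y^2 + y - 30)/(y^2 + 8*y + 15)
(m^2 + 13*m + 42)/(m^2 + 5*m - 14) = (m + 6)/(m - 2)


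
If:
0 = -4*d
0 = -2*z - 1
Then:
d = 0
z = -1/2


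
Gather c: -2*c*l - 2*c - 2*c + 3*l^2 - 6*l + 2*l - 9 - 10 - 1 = c*(-2*l - 4) + 3*l^2 - 4*l - 20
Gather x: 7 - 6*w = 7 - 6*w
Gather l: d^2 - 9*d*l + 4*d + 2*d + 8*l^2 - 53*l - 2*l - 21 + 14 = d^2 + 6*d + 8*l^2 + l*(-9*d - 55) - 7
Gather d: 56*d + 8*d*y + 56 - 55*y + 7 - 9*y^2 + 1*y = d*(8*y + 56) - 9*y^2 - 54*y + 63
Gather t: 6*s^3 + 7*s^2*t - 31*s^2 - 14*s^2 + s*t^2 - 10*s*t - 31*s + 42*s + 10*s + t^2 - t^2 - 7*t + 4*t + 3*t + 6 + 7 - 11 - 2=6*s^3 - 45*s^2 + s*t^2 + 21*s + t*(7*s^2 - 10*s)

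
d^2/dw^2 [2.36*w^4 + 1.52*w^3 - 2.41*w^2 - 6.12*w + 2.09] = 28.32*w^2 + 9.12*w - 4.82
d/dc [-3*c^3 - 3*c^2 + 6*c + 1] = -9*c^2 - 6*c + 6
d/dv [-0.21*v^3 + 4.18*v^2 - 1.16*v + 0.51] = -0.63*v^2 + 8.36*v - 1.16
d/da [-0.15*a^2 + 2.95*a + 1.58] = 2.95 - 0.3*a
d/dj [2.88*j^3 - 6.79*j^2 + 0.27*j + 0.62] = 8.64*j^2 - 13.58*j + 0.27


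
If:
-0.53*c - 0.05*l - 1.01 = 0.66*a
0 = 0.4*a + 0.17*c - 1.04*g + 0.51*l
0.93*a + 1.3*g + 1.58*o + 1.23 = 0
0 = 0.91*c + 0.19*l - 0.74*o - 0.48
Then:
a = -0.756900161086102*o - 1.76970317415453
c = 1.04918985869922*o + 0.109072065923511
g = 0.319864578433624 - 0.673909884761481*o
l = 2.00391800005055 - 1.13033037587523*o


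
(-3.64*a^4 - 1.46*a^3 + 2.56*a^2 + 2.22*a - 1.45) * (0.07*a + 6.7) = -0.2548*a^5 - 24.4902*a^4 - 9.6028*a^3 + 17.3074*a^2 + 14.7725*a - 9.715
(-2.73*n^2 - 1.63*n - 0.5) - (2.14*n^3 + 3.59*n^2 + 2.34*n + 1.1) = -2.14*n^3 - 6.32*n^2 - 3.97*n - 1.6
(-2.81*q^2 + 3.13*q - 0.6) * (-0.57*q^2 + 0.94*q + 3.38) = 1.6017*q^4 - 4.4255*q^3 - 6.2136*q^2 + 10.0154*q - 2.028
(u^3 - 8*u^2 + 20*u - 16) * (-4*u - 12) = -4*u^4 + 20*u^3 + 16*u^2 - 176*u + 192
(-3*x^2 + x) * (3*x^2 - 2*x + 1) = -9*x^4 + 9*x^3 - 5*x^2 + x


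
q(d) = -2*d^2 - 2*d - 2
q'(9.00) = -38.00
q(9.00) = -182.00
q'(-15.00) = 58.00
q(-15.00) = -422.00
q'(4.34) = -19.36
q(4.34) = -48.35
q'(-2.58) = 8.32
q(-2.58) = -10.15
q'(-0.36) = -0.56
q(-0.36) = -1.54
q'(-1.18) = 2.72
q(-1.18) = -2.42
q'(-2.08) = 6.32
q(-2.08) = -6.49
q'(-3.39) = 11.56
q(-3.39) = -18.20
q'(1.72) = -8.88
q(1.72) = -11.36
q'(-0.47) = -0.12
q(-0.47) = -1.50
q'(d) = -4*d - 2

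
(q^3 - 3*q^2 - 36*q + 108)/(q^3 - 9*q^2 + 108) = (q^2 + 3*q - 18)/(q^2 - 3*q - 18)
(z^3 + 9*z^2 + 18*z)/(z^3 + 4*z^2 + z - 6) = z*(z + 6)/(z^2 + z - 2)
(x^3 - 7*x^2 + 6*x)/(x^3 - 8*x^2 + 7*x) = (x - 6)/(x - 7)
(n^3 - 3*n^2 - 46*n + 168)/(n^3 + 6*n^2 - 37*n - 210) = (n - 4)/(n + 5)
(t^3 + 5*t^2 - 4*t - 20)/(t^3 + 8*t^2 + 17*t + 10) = (t - 2)/(t + 1)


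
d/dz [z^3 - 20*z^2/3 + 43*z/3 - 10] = 3*z^2 - 40*z/3 + 43/3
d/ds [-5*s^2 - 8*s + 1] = -10*s - 8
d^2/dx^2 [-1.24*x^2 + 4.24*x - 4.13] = -2.48000000000000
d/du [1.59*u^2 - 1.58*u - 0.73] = 3.18*u - 1.58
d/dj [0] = 0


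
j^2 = j^2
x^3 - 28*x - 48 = (x - 6)*(x + 2)*(x + 4)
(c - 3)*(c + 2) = c^2 - c - 6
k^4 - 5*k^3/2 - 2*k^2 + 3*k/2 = k*(k - 3)*(k - 1/2)*(k + 1)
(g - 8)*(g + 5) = g^2 - 3*g - 40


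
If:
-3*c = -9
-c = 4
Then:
No Solution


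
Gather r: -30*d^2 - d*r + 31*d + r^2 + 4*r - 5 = -30*d^2 + 31*d + r^2 + r*(4 - d) - 5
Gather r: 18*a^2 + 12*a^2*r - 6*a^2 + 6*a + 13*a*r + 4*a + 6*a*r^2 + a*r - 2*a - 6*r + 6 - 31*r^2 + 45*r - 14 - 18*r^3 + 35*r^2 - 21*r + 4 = 12*a^2 + 8*a - 18*r^3 + r^2*(6*a + 4) + r*(12*a^2 + 14*a + 18) - 4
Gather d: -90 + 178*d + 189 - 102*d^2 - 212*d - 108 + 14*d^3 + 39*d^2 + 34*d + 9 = 14*d^3 - 63*d^2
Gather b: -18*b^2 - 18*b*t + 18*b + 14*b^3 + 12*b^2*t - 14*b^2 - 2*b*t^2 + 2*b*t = 14*b^3 + b^2*(12*t - 32) + b*(-2*t^2 - 16*t + 18)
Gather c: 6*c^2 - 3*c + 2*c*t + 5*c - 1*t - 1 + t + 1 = 6*c^2 + c*(2*t + 2)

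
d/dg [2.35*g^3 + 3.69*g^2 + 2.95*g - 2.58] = 7.05*g^2 + 7.38*g + 2.95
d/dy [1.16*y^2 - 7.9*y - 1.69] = 2.32*y - 7.9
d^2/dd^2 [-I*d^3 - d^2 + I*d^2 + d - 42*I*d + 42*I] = -6*I*d - 2 + 2*I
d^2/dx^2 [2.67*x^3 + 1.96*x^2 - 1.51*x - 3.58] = 16.02*x + 3.92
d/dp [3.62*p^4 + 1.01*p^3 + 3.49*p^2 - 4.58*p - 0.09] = 14.48*p^3 + 3.03*p^2 + 6.98*p - 4.58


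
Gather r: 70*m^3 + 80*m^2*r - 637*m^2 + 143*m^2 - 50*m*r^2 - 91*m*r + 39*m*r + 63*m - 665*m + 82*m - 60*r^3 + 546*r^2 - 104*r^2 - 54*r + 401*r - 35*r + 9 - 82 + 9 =70*m^3 - 494*m^2 - 520*m - 60*r^3 + r^2*(442 - 50*m) + r*(80*m^2 - 52*m + 312) - 64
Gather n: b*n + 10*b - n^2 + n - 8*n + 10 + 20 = 10*b - n^2 + n*(b - 7) + 30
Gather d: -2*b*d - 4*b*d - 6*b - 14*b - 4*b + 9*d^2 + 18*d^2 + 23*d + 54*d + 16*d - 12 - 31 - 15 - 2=-24*b + 27*d^2 + d*(93 - 6*b) - 60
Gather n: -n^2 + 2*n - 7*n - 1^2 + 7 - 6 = -n^2 - 5*n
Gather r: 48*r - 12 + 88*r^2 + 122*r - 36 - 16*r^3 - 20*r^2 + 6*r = -16*r^3 + 68*r^2 + 176*r - 48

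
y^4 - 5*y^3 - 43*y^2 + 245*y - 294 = (y - 7)*(y - 3)*(y - 2)*(y + 7)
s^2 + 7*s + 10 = (s + 2)*(s + 5)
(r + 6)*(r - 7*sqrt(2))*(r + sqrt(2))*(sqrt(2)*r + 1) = sqrt(2)*r^4 - 11*r^3 + 6*sqrt(2)*r^3 - 66*r^2 - 20*sqrt(2)*r^2 - 120*sqrt(2)*r - 14*r - 84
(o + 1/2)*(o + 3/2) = o^2 + 2*o + 3/4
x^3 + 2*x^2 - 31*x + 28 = (x - 4)*(x - 1)*(x + 7)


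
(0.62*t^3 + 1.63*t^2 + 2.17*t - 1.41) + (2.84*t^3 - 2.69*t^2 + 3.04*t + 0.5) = 3.46*t^3 - 1.06*t^2 + 5.21*t - 0.91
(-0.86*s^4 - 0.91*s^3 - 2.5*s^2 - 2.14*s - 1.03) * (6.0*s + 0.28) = -5.16*s^5 - 5.7008*s^4 - 15.2548*s^3 - 13.54*s^2 - 6.7792*s - 0.2884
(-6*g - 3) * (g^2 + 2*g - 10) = -6*g^3 - 15*g^2 + 54*g + 30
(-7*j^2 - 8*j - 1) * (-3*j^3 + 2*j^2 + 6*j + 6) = 21*j^5 + 10*j^4 - 55*j^3 - 92*j^2 - 54*j - 6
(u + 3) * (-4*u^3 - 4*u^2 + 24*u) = -4*u^4 - 16*u^3 + 12*u^2 + 72*u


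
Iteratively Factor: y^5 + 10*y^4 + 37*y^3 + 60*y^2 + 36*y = (y + 2)*(y^4 + 8*y^3 + 21*y^2 + 18*y) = (y + 2)*(y + 3)*(y^3 + 5*y^2 + 6*y) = y*(y + 2)*(y + 3)*(y^2 + 5*y + 6) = y*(y + 2)*(y + 3)^2*(y + 2)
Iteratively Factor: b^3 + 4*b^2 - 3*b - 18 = (b + 3)*(b^2 + b - 6) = (b - 2)*(b + 3)*(b + 3)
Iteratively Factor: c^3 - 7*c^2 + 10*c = (c - 5)*(c^2 - 2*c) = (c - 5)*(c - 2)*(c)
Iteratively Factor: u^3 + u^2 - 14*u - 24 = (u - 4)*(u^2 + 5*u + 6) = (u - 4)*(u + 3)*(u + 2)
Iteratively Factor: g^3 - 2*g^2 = (g)*(g^2 - 2*g) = g*(g - 2)*(g)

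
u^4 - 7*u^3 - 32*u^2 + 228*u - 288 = (u - 8)*(u - 3)*(u - 2)*(u + 6)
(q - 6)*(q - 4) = q^2 - 10*q + 24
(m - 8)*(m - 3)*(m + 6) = m^3 - 5*m^2 - 42*m + 144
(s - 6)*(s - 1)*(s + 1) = s^3 - 6*s^2 - s + 6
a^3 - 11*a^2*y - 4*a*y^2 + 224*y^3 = (a - 8*y)*(a - 7*y)*(a + 4*y)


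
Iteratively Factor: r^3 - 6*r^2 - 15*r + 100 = (r - 5)*(r^2 - r - 20) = (r - 5)*(r + 4)*(r - 5)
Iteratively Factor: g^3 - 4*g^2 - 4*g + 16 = (g - 4)*(g^2 - 4) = (g - 4)*(g + 2)*(g - 2)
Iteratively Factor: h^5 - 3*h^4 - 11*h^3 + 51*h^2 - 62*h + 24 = (h - 1)*(h^4 - 2*h^3 - 13*h^2 + 38*h - 24) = (h - 1)^2*(h^3 - h^2 - 14*h + 24) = (h - 2)*(h - 1)^2*(h^2 + h - 12) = (h - 2)*(h - 1)^2*(h + 4)*(h - 3)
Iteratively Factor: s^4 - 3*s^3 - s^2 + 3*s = (s - 3)*(s^3 - s) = (s - 3)*(s + 1)*(s^2 - s) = (s - 3)*(s - 1)*(s + 1)*(s)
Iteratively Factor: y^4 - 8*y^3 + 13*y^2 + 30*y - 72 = (y - 3)*(y^3 - 5*y^2 - 2*y + 24) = (y - 3)^2*(y^2 - 2*y - 8) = (y - 4)*(y - 3)^2*(y + 2)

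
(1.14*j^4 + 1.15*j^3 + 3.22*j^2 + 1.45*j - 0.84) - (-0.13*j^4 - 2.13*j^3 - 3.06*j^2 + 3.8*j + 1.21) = 1.27*j^4 + 3.28*j^3 + 6.28*j^2 - 2.35*j - 2.05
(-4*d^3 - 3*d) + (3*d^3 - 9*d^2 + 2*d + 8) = -d^3 - 9*d^2 - d + 8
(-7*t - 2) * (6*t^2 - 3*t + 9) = -42*t^3 + 9*t^2 - 57*t - 18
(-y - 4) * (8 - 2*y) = 2*y^2 - 32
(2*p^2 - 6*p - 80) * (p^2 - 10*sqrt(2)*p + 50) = 2*p^4 - 20*sqrt(2)*p^3 - 6*p^3 + 20*p^2 + 60*sqrt(2)*p^2 - 300*p + 800*sqrt(2)*p - 4000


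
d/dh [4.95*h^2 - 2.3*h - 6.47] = 9.9*h - 2.3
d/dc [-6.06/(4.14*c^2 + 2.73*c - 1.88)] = (50.1768*c + 16.5438)/(4.14*c^2 + 2.73*c - 1.88)^2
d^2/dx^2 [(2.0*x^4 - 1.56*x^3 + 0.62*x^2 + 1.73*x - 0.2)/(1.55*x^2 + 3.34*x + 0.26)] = (9.61000000000001*x^6 + 62.124*x^5 + 138.7032*x^4 - 3.86614200000001*x^3 - 10.887984*x^2 - 11.028276*x - 7.22188)/(3.723875*x^6 + 24.07305*x^5 + 53.74749*x^4 + 45.335824*x^3 + 9.015708*x^2 + 0.677352*x + 0.017576)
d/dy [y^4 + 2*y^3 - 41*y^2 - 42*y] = 4*y^3 + 6*y^2 - 82*y - 42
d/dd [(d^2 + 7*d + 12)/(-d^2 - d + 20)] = 2*(3*d^2 + 32*d + 76)/(d^4 + 2*d^3 - 39*d^2 - 40*d + 400)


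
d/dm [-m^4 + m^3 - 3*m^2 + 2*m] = -4*m^3 + 3*m^2 - 6*m + 2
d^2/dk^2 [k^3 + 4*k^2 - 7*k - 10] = 6*k + 8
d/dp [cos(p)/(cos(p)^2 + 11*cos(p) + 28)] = (cos(p)^2 - 28)*sin(p)/((cos(p) + 4)^2*(cos(p) + 7)^2)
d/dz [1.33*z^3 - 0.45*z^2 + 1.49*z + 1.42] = 3.99*z^2 - 0.9*z + 1.49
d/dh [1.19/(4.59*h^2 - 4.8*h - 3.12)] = (5.712 - 10.9242*h)/(-4.59*h^2 + 4.8*h + 3.12)^2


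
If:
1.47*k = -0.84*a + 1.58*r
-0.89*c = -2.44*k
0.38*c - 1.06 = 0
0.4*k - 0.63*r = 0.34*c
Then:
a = -3.40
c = 2.79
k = 1.02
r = -0.86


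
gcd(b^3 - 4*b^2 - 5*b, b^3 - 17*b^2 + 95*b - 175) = b - 5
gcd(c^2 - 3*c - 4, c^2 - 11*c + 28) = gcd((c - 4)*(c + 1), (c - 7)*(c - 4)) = c - 4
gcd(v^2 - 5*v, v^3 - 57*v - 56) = 1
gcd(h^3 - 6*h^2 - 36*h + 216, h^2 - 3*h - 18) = h - 6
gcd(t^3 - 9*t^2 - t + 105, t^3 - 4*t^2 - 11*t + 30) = t^2 - 2*t - 15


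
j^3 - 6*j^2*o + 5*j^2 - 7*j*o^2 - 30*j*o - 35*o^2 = (j + 5)*(j - 7*o)*(j + o)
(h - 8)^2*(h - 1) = h^3 - 17*h^2 + 80*h - 64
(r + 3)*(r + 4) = r^2 + 7*r + 12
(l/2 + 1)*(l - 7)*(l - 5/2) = l^3/2 - 15*l^2/4 - 3*l/4 + 35/2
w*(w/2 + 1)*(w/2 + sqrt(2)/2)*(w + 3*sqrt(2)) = w^4/4 + w^3/2 + sqrt(2)*w^3 + 3*w^2/2 + 2*sqrt(2)*w^2 + 3*w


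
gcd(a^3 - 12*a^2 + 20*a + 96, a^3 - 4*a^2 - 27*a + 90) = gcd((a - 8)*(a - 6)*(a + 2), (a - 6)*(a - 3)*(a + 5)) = a - 6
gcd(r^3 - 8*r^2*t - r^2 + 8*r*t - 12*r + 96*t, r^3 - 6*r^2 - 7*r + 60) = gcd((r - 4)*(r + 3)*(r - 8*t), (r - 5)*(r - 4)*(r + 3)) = r^2 - r - 12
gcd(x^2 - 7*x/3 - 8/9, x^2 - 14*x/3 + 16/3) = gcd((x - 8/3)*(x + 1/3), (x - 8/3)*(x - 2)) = x - 8/3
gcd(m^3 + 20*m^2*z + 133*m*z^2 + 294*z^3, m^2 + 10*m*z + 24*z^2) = m + 6*z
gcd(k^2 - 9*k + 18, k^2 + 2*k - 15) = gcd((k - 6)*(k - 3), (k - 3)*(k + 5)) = k - 3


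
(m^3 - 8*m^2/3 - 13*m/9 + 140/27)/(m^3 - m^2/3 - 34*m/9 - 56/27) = (3*m - 5)/(3*m + 2)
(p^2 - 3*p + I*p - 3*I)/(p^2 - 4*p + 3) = (p + I)/(p - 1)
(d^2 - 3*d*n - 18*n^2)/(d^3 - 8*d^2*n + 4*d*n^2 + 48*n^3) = (d + 3*n)/(d^2 - 2*d*n - 8*n^2)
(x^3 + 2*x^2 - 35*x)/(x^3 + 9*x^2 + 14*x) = (x - 5)/(x + 2)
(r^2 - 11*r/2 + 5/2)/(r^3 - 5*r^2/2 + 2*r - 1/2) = (r - 5)/(r^2 - 2*r + 1)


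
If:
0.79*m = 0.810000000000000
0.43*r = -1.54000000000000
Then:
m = 1.03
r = -3.58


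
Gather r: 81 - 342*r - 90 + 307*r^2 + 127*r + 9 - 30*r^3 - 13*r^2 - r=-30*r^3 + 294*r^2 - 216*r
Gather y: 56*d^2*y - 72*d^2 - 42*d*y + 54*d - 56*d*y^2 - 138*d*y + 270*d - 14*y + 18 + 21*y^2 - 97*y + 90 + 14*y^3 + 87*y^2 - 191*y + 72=-72*d^2 + 324*d + 14*y^3 + y^2*(108 - 56*d) + y*(56*d^2 - 180*d - 302) + 180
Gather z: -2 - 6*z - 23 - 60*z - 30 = -66*z - 55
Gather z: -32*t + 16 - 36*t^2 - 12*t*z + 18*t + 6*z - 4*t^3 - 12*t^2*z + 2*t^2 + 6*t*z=-4*t^3 - 34*t^2 - 14*t + z*(-12*t^2 - 6*t + 6) + 16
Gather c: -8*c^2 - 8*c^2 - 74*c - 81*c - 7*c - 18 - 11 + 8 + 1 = -16*c^2 - 162*c - 20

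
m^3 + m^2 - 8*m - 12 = (m - 3)*(m + 2)^2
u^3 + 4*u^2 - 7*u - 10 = (u - 2)*(u + 1)*(u + 5)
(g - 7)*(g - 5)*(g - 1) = g^3 - 13*g^2 + 47*g - 35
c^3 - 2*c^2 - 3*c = c*(c - 3)*(c + 1)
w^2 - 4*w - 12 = (w - 6)*(w + 2)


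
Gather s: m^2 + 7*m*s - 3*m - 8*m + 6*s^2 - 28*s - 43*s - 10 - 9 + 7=m^2 - 11*m + 6*s^2 + s*(7*m - 71) - 12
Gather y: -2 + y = y - 2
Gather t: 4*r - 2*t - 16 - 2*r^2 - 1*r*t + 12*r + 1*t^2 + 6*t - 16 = -2*r^2 + 16*r + t^2 + t*(4 - r) - 32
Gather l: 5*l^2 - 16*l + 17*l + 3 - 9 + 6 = 5*l^2 + l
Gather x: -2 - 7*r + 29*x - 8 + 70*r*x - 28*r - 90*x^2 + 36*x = -35*r - 90*x^2 + x*(70*r + 65) - 10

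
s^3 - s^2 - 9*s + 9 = (s - 3)*(s - 1)*(s + 3)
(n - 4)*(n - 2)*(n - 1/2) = n^3 - 13*n^2/2 + 11*n - 4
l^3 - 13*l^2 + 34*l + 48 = (l - 8)*(l - 6)*(l + 1)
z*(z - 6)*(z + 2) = z^3 - 4*z^2 - 12*z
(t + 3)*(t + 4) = t^2 + 7*t + 12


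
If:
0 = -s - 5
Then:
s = -5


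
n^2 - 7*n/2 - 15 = (n - 6)*(n + 5/2)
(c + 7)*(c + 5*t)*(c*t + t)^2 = c^4*t^2 + 5*c^3*t^3 + 9*c^3*t^2 + 45*c^2*t^3 + 15*c^2*t^2 + 75*c*t^3 + 7*c*t^2 + 35*t^3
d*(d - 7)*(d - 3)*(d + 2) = d^4 - 8*d^3 + d^2 + 42*d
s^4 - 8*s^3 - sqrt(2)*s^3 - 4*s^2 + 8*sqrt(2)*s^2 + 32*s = s*(s - 8)*(s - 2*sqrt(2))*(s + sqrt(2))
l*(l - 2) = l^2 - 2*l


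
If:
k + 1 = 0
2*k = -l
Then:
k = -1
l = 2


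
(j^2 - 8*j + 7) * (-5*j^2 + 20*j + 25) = -5*j^4 + 60*j^3 - 170*j^2 - 60*j + 175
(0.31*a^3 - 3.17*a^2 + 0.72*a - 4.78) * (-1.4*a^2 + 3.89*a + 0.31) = -0.434*a^5 + 5.6439*a^4 - 13.2432*a^3 + 8.5101*a^2 - 18.371*a - 1.4818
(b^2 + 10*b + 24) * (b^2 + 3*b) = b^4 + 13*b^3 + 54*b^2 + 72*b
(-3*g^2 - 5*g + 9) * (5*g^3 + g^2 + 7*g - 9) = -15*g^5 - 28*g^4 + 19*g^3 + g^2 + 108*g - 81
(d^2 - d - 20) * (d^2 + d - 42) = d^4 - 63*d^2 + 22*d + 840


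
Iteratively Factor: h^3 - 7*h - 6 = (h + 2)*(h^2 - 2*h - 3) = (h + 1)*(h + 2)*(h - 3)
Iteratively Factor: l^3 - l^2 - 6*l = (l + 2)*(l^2 - 3*l) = l*(l + 2)*(l - 3)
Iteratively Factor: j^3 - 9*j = (j + 3)*(j^2 - 3*j) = j*(j + 3)*(j - 3)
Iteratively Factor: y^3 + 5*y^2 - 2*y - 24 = (y + 3)*(y^2 + 2*y - 8) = (y - 2)*(y + 3)*(y + 4)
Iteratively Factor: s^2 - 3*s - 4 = (s + 1)*(s - 4)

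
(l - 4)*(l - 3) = l^2 - 7*l + 12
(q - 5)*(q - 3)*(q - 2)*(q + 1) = q^4 - 9*q^3 + 21*q^2 + q - 30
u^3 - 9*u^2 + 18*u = u*(u - 6)*(u - 3)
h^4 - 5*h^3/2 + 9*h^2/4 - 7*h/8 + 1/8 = (h - 1)*(h - 1/2)^3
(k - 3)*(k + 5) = k^2 + 2*k - 15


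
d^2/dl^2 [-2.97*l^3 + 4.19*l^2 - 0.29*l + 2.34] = 8.38 - 17.82*l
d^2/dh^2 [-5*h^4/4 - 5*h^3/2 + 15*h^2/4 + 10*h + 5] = -15*h^2 - 15*h + 15/2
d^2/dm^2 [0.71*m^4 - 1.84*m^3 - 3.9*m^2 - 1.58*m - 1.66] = 8.52*m^2 - 11.04*m - 7.8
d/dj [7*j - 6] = 7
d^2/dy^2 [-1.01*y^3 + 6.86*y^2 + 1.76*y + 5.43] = 13.72 - 6.06*y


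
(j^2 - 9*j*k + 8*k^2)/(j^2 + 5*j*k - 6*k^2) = (j - 8*k)/(j + 6*k)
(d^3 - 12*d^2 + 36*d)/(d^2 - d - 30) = d*(d - 6)/(d + 5)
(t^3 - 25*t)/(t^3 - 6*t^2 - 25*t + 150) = t/(t - 6)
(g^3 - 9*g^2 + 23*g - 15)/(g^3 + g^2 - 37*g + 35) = (g - 3)/(g + 7)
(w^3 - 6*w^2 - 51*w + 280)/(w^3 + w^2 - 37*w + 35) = (w - 8)/(w - 1)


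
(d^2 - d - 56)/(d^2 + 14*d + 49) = (d - 8)/(d + 7)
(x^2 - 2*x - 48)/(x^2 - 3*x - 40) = (x + 6)/(x + 5)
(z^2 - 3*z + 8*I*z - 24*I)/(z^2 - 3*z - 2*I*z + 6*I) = (z + 8*I)/(z - 2*I)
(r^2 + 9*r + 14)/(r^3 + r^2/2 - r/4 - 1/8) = 8*(r^2 + 9*r + 14)/(8*r^3 + 4*r^2 - 2*r - 1)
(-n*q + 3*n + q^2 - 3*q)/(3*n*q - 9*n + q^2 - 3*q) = (-n + q)/(3*n + q)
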